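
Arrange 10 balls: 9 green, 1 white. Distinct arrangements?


10!/(9!×1!) = 10

10


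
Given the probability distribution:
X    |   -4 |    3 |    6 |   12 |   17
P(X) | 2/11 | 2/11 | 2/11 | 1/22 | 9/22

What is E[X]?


E[X] = Σ x·P(X=x)
= (-4)×(2/11) + (3)×(2/11) + (6)×(2/11) + (12)×(1/22) + (17)×(9/22)
= 185/22

E[X] = 185/22


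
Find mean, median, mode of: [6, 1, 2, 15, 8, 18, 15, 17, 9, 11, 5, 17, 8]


Sorted: [1, 2, 5, 6, 8, 8, 9, 11, 15, 15, 17, 17, 18]
Mean = 132/13
Median = 9
Freq: {6: 1, 1: 1, 2: 1, 15: 2, 8: 2, 18: 1, 17: 2, 9: 1, 11: 1, 5: 1}
Mode: [8, 15, 17]

Mean=132/13, Median=9, Mode=[8, 15, 17]


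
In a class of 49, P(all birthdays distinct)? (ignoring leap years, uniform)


P(all different) = Π(365-i)/365 for i=0..48
= (365/365)×(364/365)×...×(317/365)
= 0.034220

P ≈ 0.0342 ≈ 3.42%


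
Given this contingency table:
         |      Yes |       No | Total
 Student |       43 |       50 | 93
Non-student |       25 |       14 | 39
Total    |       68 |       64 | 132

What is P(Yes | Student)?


P(Yes | Student) = 43/(43+50) = 43/93

P(Yes|Student) = 43/93 ≈ 46.24%


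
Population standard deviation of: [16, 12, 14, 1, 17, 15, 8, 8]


Mean = 91/8
  (16-91/8)²=1369/64
  (12-91/8)²=25/64
  (14-91/8)²=441/64
  (1-91/8)²=6889/64
  (17-91/8)²=2025/64
  (15-91/8)²=841/64
  (8-91/8)²=729/64
  (8-91/8)²=729/64
Σ(x-μ)² = 1631/8
σ² = (1631/8)/8 = 1631/64

σ = √(1631/64) ≈ 5.0482


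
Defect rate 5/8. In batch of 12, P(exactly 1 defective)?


Binomial: P(X=1) = C(12,1)×p^1×(1-p)^11
= 12 × 5/8 × 177147/8589934592 = 2657205/17179869184

P(X=1) = 2657205/17179869184 ≈ 0.02%


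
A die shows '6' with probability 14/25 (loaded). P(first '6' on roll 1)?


Geometric: P(X=1) = (1-p)^(k-1)×p = (11/25)^0×14/25 = 14/25

P(X=1) = 14/25 ≈ 56.00%


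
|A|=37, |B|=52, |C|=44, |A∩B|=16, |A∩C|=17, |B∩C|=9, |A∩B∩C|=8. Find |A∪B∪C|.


|A∪B∪C| = 37+52+44-16-17-9+8 = 99

|A∪B∪C| = 99


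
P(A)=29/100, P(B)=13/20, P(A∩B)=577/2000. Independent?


P(A)×P(B) = 377/2000
P(A∩B) = 577/2000
Not equal → NOT independent

No, not independent


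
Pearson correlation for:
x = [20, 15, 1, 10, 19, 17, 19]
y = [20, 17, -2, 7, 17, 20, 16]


n=7, Σx=101, Σy=95, Σxy=1690, Σx²=1737, Σy²=1687
r = (7×1690 - 101×95)/√((7×1737 - 101²)(7×1687 - 95²))
= 2235/√(1958×2784) = 2235/√5451072 ≈ 2235/2334.7531 ≈ 0.9573

r ≈ 0.9573


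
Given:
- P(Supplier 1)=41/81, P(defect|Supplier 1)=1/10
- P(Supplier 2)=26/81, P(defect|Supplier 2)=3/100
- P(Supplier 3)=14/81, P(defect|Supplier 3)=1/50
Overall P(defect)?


P(B) = Σ P(B|Aᵢ)×P(Aᵢ)
  1/10×41/81 = 41/810
  3/100×26/81 = 13/1350
  1/50×14/81 = 7/2025
Sum = 43/675

P(defect) = 43/675 ≈ 6.37%


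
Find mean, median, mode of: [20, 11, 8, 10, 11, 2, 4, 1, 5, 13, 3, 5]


Sorted: [1, 2, 3, 4, 5, 5, 8, 10, 11, 11, 13, 20]
Mean = 93/12 = 31/4
Median = 13/2
Freq: {20: 1, 11: 2, 8: 1, 10: 1, 2: 1, 4: 1, 1: 1, 5: 2, 13: 1, 3: 1}
Mode: [5, 11]

Mean=31/4, Median=13/2, Mode=[5, 11]


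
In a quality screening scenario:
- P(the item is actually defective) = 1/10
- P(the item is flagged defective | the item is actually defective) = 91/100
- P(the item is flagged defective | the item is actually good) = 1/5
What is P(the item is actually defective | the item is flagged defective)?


Using Bayes' theorem:
P(A|B) = P(B|A)·P(A) / P(B)

P(the item is flagged defective) = 91/100 × 1/10 + 1/5 × 9/10
= 91/1000 + 9/50 = 271/1000

P(the item is actually defective|the item is flagged defective) = (91/1000) / (271/1000) = 91/271

P(the item is actually defective|the item is flagged defective) = 91/271 ≈ 33.58%


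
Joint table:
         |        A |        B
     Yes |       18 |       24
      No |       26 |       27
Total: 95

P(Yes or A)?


P(Yes∨A) = P(Yes) + P(A) - P(Yes∧A)
= (42 + 44 - 18)/95 = 68/95

P = 68/95 ≈ 71.58%


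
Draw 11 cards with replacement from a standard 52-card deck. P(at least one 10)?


P(not a 10) = 48/52 = 12/13
P(none in 11 draws) = (12/13)^11 = 743008370688/1792160394037
P(≥1 10) = 1 - 743008370688/1792160394037 = 1049152023349/1792160394037

P = 1049152023349/1792160394037 ≈ 58.54%


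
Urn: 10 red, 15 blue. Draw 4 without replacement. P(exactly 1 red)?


Hypergeometric: C(10,1)×C(15,3)/C(25,4)
= 10×455/12650 = 91/253

P(X=1) = 91/253 ≈ 35.97%


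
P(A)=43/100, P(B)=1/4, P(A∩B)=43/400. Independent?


P(A)×P(B) = 43/400
P(A∩B) = 43/400
Equal ✓ → Independent

Yes, independent


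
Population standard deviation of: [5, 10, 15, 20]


Mean = 50/4 = 25/2
  (5-25/2)²=225/4
  (10-25/2)²=25/4
  (15-25/2)²=25/4
  (20-25/2)²=225/4
Σ(x-μ)² = 125
σ² = 125/4

σ = √(125/4) ≈ 5.5902


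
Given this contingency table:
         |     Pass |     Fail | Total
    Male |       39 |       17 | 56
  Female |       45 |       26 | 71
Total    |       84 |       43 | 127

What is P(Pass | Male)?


P(Pass | Male) = 39/(39+17) = 39/56

P(Pass|Male) = 39/56 ≈ 69.64%


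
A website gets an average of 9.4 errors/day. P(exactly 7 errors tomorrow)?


Poisson(λ=9.4): P(X=7) = e^(-λ)×λ^k/k!
= e^(-9.4) × 9.4^7 / 7!
≈ 8.272406556e-05 × 6484775.94193 / 5040 ≈ 0.106438

P(X=7) ≈ 0.106438 ≈ 10.64%


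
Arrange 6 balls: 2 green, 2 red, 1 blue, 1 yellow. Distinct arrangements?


6!/(2!×2!×1!×1!) = 180

180


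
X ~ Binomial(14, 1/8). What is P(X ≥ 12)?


P(X ≥ 12) = Σ P(X=i) for i=12..14
P(X=12) = 4459/4398046511104
P(X=13) = 49/2199023255552
P(X=14) = 1/4398046511104
Sum = 2279/2199023255552

P(X ≥ 12) = 2279/2199023255552 ≈ 0.00%


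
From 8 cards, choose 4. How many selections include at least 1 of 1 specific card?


Complement: C(8,4) - C(7,4) = 70 - 35 = 35

35


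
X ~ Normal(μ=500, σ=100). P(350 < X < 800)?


z₁=(350-500)/100=-1.5, z₂=(800-500)/100=3.0
P = Φ(3.0) - Φ(-1.5) = 0.998650 - 0.066807 = 0.931843 ≈ 0.9318

P(350 < X < 800) ≈ 0.9318


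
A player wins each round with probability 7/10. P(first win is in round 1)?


Geometric: P(X=1) = (1-p)^(k-1)×p = (3/10)^0×7/10 = 7/10

P(X=1) = 7/10 ≈ 70.00%


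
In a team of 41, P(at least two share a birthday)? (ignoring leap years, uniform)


P(all different) = Π(365-i)/365 for i=0..40
= 0.096848
P(match) = 1 - 0.096848 = 0.903152

P ≈ 0.9032 ≈ 90.32%


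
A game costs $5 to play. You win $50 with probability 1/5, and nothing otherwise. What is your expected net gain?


E[gain] = (50-5)×1/5 + (-5)×4/5
= 9 - 4 = 5

Expected net gain = $5 ≈ $5.00


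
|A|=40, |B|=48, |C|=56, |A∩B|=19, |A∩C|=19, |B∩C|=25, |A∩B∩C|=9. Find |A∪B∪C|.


|A∪B∪C| = 40+48+56-19-19-25+9 = 90

|A∪B∪C| = 90


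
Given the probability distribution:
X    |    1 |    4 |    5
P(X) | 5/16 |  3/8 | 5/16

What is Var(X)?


E[X] = 27/8
E[X²] = 113/8
Var(X) = E[X²] - (E[X])² = 113/8 - 729/64 = 175/64

Var(X) = 175/64 ≈ 2.7344


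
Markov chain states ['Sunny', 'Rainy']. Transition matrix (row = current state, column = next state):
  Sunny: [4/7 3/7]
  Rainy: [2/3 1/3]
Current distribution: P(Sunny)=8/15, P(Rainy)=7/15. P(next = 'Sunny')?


P(next=Sunny) = Σᵢ P(now=i)×P(i→Sunny)
= 8/15×4/7 + 7/15×2/3
= 32/105 + 14/45 = 194/315

P = 194/315 ≈ 0.6159


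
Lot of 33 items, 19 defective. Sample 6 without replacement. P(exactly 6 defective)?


Hypergeometric: C(19,6)×C(14,0)/C(33,6)
= 27132×1/1107568 = 969/39556

P(X=6) = 969/39556 ≈ 2.45%


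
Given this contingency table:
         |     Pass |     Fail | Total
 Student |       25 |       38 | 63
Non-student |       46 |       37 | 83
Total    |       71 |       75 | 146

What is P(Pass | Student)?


P(Pass | Student) = 25/(25+38) = 25/63

P(Pass|Student) = 25/63 ≈ 39.68%


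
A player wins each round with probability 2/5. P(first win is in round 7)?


Geometric: P(X=7) = (1-p)^(k-1)×p = (3/5)^6×2/5 = 1458/78125

P(X=7) = 1458/78125 ≈ 1.87%


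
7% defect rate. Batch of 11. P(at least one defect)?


P(all good) = (93/100)^11 = 4501035456767426597157/10000000000000000000000
P(≥1 defect) = 5498964543232573402843/10000000000000000000000

P = 5498964543232573402843/10000000000000000000000 ≈ 54.99%


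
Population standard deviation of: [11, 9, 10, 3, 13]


Mean = 46/5
  (11-46/5)²=81/25
  (9-46/5)²=1/25
  (10-46/5)²=16/25
  (3-46/5)²=961/25
  (13-46/5)²=361/25
Σ(x-μ)² = 284/5
σ² = (284/5)/5 = 284/25

σ = √(284/25) ≈ 3.3705


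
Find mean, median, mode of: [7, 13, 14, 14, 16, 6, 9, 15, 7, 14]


Sorted: [6, 7, 7, 9, 13, 14, 14, 14, 15, 16]
Mean = 115/10 = 23/2
Median = 27/2
Freq: {7: 2, 13: 1, 14: 3, 16: 1, 6: 1, 9: 1, 15: 1}
Mode: [14]

Mean=23/2, Median=27/2, Mode=14


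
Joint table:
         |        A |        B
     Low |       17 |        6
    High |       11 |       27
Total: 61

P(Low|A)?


P(Low|A) = 17/(17+11) = 17/28

P = 17/28 ≈ 60.71%


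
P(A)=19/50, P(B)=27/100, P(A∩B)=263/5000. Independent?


P(A)×P(B) = 513/5000
P(A∩B) = 263/5000
Not equal → NOT independent

No, not independent


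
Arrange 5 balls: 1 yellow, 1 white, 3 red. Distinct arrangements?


5!/(1!×1!×3!) = 20

20


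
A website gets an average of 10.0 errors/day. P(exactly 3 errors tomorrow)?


Poisson(λ=10.0): P(X=3) = e^(-λ)×λ^k/k!
= e^(-10.0) × 10.0^3 / 3!
≈ 4.539992976e-05 × 1000 / 6 ≈ 0.007567

P(X=3) ≈ 0.007567 ≈ 0.76%


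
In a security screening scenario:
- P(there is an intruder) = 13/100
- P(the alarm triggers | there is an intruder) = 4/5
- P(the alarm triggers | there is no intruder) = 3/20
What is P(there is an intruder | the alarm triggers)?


Using Bayes' theorem:
P(A|B) = P(B|A)·P(A) / P(B)

P(the alarm triggers) = 4/5 × 13/100 + 3/20 × 87/100
= 13/125 + 261/2000 = 469/2000

P(there is an intruder|the alarm triggers) = (13/125) / (469/2000) = 208/469

P(there is an intruder|the alarm triggers) = 208/469 ≈ 44.35%


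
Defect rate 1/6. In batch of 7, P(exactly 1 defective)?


Binomial: P(X=1) = C(7,1)×p^1×(1-p)^6
= 7 × 1/6 × 15625/46656 = 109375/279936

P(X=1) = 109375/279936 ≈ 39.07%


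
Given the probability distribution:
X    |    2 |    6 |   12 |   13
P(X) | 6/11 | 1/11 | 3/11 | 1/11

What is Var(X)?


E[X] = 67/11
E[X²] = 661/11
Var(X) = E[X²] - (E[X])² = 661/11 - 4489/121 = 2782/121

Var(X) = 2782/121 ≈ 22.9917


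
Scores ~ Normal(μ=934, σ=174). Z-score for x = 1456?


z = (x - μ)/σ = (1456 - 934)/174 = 3.0

z = 3.0


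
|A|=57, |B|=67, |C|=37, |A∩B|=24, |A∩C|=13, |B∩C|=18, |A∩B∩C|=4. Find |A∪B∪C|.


|A∪B∪C| = 57+67+37-24-13-18+4 = 110

|A∪B∪C| = 110


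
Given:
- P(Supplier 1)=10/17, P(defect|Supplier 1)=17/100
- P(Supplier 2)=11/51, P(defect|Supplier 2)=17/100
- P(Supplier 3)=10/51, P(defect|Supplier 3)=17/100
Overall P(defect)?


P(B) = Σ P(B|Aᵢ)×P(Aᵢ)
  17/100×10/17 = 1/10
  17/100×11/51 = 11/300
  17/100×10/51 = 1/30
Sum = 17/100

P(defect) = 17/100 ≈ 17.00%


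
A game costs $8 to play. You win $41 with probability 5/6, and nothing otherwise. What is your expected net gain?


E[gain] = (41-8)×5/6 + (-8)×1/6
= 55/2 - 4/3 = 157/6

Expected net gain = $157/6 ≈ $26.17


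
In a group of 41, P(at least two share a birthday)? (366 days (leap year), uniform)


P(all different) = Π(366-i)/366 for i=0..40
= 0.097493
P(match) = 1 - 0.097493 = 0.902507

P ≈ 0.9025 ≈ 90.25%


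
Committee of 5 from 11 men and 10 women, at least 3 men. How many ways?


Count by #men:
  3M,2W: C(11,3)×C(10,2)=7425
  4M,1W: C(11,4)×C(10,1)=3300
  5M,0W: C(11,5)×C(10,0)=462
Total = 11187

11187


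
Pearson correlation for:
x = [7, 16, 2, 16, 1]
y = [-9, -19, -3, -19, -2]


n=5, Σx=42, Σy=-52, Σxy=-679, Σx²=566, Σy²=816
r = (5×(-679) - 42×(-52))/√((5×566 - 42²)(5×816 - (-52)²))
= -1211/√(1066×1376) = -1211/√1466816 ≈ -1211/1211.1218 ≈ -0.9999

r ≈ -0.9999


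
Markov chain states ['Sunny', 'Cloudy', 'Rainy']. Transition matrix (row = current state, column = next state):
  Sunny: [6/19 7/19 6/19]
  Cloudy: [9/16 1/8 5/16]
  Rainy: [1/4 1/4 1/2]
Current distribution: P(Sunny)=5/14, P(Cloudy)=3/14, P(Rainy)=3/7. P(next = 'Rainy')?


P(next=Rainy) = Σᵢ P(now=i)×P(i→Rainy)
= 5/14×6/19 + 3/14×5/16 + 3/7×1/2
= 15/133 + 15/224 + 3/14 = 1677/4256

P = 1677/4256 ≈ 0.3940


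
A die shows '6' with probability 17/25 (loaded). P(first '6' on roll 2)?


Geometric: P(X=2) = (1-p)^(k-1)×p = (8/25)^1×17/25 = 136/625

P(X=2) = 136/625 ≈ 21.76%


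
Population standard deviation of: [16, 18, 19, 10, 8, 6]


Mean = 77/6
  (16-77/6)²=361/36
  (18-77/6)²=961/36
  (19-77/6)²=1369/36
  (10-77/6)²=289/36
  (8-77/6)²=841/36
  (6-77/6)²=1681/36
Σ(x-μ)² = 917/6
σ² = (917/6)/6 = 917/36

σ = √(917/36) ≈ 5.0470


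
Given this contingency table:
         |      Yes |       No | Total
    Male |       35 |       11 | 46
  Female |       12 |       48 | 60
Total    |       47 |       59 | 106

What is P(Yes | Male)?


P(Yes | Male) = 35/(35+11) = 35/46

P(Yes|Male) = 35/46 ≈ 76.09%


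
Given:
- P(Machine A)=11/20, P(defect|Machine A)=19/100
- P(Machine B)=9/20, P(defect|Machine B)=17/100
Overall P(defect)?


P(B) = Σ P(B|Aᵢ)×P(Aᵢ)
  19/100×11/20 = 209/2000
  17/100×9/20 = 153/2000
Sum = 181/1000

P(defect) = 181/1000 ≈ 18.10%


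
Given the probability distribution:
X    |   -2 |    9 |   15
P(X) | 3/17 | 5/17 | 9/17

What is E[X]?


E[X] = Σ x·P(X=x)
= (-2)×(3/17) + (9)×(5/17) + (15)×(9/17)
= 174/17

E[X] = 174/17


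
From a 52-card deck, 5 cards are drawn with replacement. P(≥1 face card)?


P(not a face card) = 40/52 = 10/13
P(none in 5 draws) = (10/13)^5 = 100000/371293
P(≥1 face card) = 1 - 100000/371293 = 271293/371293

P = 271293/371293 ≈ 73.07%


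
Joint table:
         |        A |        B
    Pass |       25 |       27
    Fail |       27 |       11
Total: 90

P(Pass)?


P(Pass) = (25+27)/90 = 52/90 = 26/45

P(Pass) = 26/45 ≈ 57.78%


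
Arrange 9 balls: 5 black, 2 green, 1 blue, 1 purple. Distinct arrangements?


9!/(5!×2!×1!×1!) = 1512

1512


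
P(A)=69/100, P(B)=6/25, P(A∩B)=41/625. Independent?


P(A)×P(B) = 207/1250
P(A∩B) = 41/625
Not equal → NOT independent

No, not independent


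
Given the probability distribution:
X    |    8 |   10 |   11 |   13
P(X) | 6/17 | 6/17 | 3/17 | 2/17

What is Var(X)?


E[X] = 167/17
E[X²] = 1685/17
Var(X) = E[X²] - (E[X])² = 1685/17 - 27889/289 = 756/289

Var(X) = 756/289 ≈ 2.6159


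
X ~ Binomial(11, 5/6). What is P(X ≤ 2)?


P(X ≤ 2) = Σ P(X=i) for i=0..2
P(X=0) = 1/362797056
P(X=1) = 55/362797056
P(X=2) = 1375/362797056
Sum = 53/13436928

P(X ≤ 2) = 53/13436928 ≈ 0.00%


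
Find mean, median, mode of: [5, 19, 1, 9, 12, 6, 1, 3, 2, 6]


Sorted: [1, 1, 2, 3, 5, 6, 6, 9, 12, 19]
Mean = 64/10 = 32/5
Median = 11/2
Freq: {5: 1, 19: 1, 1: 2, 9: 1, 12: 1, 6: 2, 3: 1, 2: 1}
Mode: [1, 6]

Mean=32/5, Median=11/2, Mode=[1, 6]


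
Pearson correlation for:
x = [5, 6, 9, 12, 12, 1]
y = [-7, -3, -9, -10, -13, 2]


n=6, Σx=45, Σy=-40, Σxy=-408, Σx²=431, Σy²=412
r = (6×(-408) - 45×(-40))/√((6×431 - 45²)(6×412 - (-40)²))
= -648/√(561×872) = -648/√489192 ≈ -648/699.4226 ≈ -0.9265

r ≈ -0.9265


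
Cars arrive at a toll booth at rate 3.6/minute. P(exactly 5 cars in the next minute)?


Poisson(λ=3.6): P(X=5) = e^(-λ)×λ^k/k!
= e^(-3.6) × 3.6^5 / 5!
≈ 0.02732372245 × 604.66176 / 120 ≈ 0.137680

P(X=5) ≈ 0.137680 ≈ 13.77%


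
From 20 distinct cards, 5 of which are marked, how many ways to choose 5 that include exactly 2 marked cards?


Choose 2 of the 5 marked cards and 3 of the other 15 cards:
C(5,2)×C(15,3) = 10×455 = 4550

4550


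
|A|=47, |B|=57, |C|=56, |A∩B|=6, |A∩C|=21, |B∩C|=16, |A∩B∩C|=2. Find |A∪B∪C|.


|A∪B∪C| = 47+57+56-6-21-16+2 = 119

|A∪B∪C| = 119


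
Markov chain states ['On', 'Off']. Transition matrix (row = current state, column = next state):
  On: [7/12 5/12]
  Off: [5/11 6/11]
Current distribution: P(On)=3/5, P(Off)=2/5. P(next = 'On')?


P(next=On) = Σᵢ P(now=i)×P(i→On)
= 3/5×7/12 + 2/5×5/11
= 7/20 + 2/11 = 117/220

P = 117/220 ≈ 0.5318


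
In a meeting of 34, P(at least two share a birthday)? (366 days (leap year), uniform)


P(all different) = Π(366-i)/366 for i=0..33
= 0.205601
P(match) = 1 - 0.205601 = 0.794399

P ≈ 0.7944 ≈ 79.44%


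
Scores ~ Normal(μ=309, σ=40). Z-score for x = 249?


z = (x - μ)/σ = (249 - 309)/40 = -1.5

z = -1.5


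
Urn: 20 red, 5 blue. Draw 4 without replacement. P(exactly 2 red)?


Hypergeometric: C(20,2)×C(5,2)/C(25,4)
= 190×10/12650 = 38/253

P(X=2) = 38/253 ≈ 15.02%


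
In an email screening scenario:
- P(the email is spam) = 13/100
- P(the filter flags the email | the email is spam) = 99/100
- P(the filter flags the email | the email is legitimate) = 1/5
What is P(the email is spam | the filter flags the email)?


Using Bayes' theorem:
P(A|B) = P(B|A)·P(A) / P(B)

P(the filter flags the email) = 99/100 × 13/100 + 1/5 × 87/100
= 1287/10000 + 87/500 = 3027/10000

P(the email is spam|the filter flags the email) = (1287/10000) / (3027/10000) = 429/1009

P(the email is spam|the filter flags the email) = 429/1009 ≈ 42.52%


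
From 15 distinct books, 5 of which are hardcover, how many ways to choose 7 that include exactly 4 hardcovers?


Choose 4 of the 5 hardcovers and 3 of the other 10 books:
C(5,4)×C(10,3) = 5×120 = 600

600


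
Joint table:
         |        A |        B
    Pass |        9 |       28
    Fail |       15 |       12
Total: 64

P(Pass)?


P(Pass) = (9+28)/64 = 37/64

P(Pass) = 37/64 ≈ 57.81%


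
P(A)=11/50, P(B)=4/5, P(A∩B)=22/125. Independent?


P(A)×P(B) = 22/125
P(A∩B) = 22/125
Equal ✓ → Independent

Yes, independent


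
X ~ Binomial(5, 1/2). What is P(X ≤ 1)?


P(X ≤ 1) = Σ P(X=i) for i=0..1
P(X=0) = 1/32
P(X=1) = 5/32
Sum = 3/16

P(X ≤ 1) = 3/16 ≈ 18.75%


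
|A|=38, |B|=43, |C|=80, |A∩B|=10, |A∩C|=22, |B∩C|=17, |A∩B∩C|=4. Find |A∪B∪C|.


|A∪B∪C| = 38+43+80-10-22-17+4 = 116

|A∪B∪C| = 116


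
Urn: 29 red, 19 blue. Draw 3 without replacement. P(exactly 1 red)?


Hypergeometric: C(29,1)×C(19,2)/C(48,3)
= 29×171/17296 = 4959/17296

P(X=1) = 4959/17296 ≈ 28.67%


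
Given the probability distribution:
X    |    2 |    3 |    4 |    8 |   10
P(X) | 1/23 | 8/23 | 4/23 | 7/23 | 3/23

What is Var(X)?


E[X] = 128/23
E[X²] = 888/23
Var(X) = E[X²] - (E[X])² = 888/23 - 16384/529 = 4040/529

Var(X) = 4040/529 ≈ 7.6371


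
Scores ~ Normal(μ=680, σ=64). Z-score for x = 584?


z = (x - μ)/σ = (584 - 680)/64 = -1.5

z = -1.5


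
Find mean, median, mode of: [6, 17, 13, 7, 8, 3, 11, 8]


Sorted: [3, 6, 7, 8, 8, 11, 13, 17]
Mean = 73/8
Median = 8
Freq: {6: 1, 17: 1, 13: 1, 7: 1, 8: 2, 3: 1, 11: 1}
Mode: [8]

Mean=73/8, Median=8, Mode=8


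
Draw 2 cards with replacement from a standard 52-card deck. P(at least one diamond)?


P(not a diamond) = 39/52 = 3/4
P(none in 2 draws) = (3/4)^2 = 9/16
P(≥1 diamond) = 1 - 9/16 = 7/16

P = 7/16 ≈ 43.75%


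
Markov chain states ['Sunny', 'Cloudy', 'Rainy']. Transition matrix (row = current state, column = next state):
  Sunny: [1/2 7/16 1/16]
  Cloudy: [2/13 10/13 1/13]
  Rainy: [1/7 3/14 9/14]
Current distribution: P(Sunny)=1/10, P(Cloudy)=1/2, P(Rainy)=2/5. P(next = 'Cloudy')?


P(next=Cloudy) = Σᵢ P(now=i)×P(i→Cloudy)
= 1/10×7/16 + 1/2×10/13 + 2/5×3/14
= 7/160 + 5/13 + 3/35 = 1497/2912

P = 1497/2912 ≈ 0.5141


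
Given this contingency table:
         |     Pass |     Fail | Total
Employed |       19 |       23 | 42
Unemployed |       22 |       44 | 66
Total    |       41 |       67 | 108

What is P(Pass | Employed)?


P(Pass | Employed) = 19/(19+23) = 19/42

P(Pass|Employed) = 19/42 ≈ 45.24%


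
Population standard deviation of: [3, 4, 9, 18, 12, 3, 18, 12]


Mean = 79/8
  (3-79/8)²=3025/64
  (4-79/8)²=2209/64
  (9-79/8)²=49/64
  (18-79/8)²=4225/64
  (12-79/8)²=289/64
  (3-79/8)²=3025/64
  (18-79/8)²=4225/64
  (12-79/8)²=289/64
Σ(x-μ)² = 2167/8
σ² = (2167/8)/8 = 2167/64

σ = √(2167/64) ≈ 5.8189


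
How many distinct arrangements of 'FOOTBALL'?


Letters: 8, freq: {'F': 1, 'O': 2, 'T': 1, 'B': 1, 'A': 1, 'L': 2}
8!/(1!×2!×1!×1!×1!×2!) = 40320/4 = 10080

10080


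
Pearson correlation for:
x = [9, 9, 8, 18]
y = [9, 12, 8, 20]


n=4, Σx=44, Σy=49, Σxy=613, Σx²=550, Σy²=689
r = (4×613 - 44×49)/√((4×550 - 44²)(4×689 - 49²))
= 296/√(264×355) = 296/√93720 ≈ 296/306.1372 ≈ 0.9669

r ≈ 0.9669


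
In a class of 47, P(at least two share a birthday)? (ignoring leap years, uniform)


P(all different) = Π(365-i)/365 for i=0..46
= 0.045226
P(match) = 1 - 0.045226 = 0.954774

P ≈ 0.9548 ≈ 95.48%


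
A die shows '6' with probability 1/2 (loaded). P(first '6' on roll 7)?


Geometric: P(X=7) = (1-p)^(k-1)×p = (1/2)^6×1/2 = 1/128

P(X=7) = 1/128 ≈ 0.78%


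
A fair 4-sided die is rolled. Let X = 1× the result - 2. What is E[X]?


E[die] = (1+4)/2 = 5/2
E[X] = 1×5/2 - 2 = 1/2

E[X] = 1/2


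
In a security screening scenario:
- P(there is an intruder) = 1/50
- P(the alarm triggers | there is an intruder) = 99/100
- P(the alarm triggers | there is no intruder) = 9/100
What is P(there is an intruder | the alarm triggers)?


Using Bayes' theorem:
P(A|B) = P(B|A)·P(A) / P(B)

P(the alarm triggers) = 99/100 × 1/50 + 9/100 × 49/50
= 99/5000 + 441/5000 = 27/250

P(there is an intruder|the alarm triggers) = (99/5000) / (27/250) = 11/60

P(there is an intruder|the alarm triggers) = 11/60 ≈ 18.33%


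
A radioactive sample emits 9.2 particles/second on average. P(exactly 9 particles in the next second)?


Poisson(λ=9.2): P(X=9) = e^(-λ)×λ^k/k!
= e^(-9.2) × 9.2^9 / 9!
≈ 0.0001010394018 × 472161363.287 / 362880 ≈ 0.131467

P(X=9) ≈ 0.131467 ≈ 13.15%


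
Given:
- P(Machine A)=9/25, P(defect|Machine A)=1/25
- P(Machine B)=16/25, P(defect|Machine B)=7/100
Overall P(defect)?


P(B) = Σ P(B|Aᵢ)×P(Aᵢ)
  1/25×9/25 = 9/625
  7/100×16/25 = 28/625
Sum = 37/625

P(defect) = 37/625 ≈ 5.92%


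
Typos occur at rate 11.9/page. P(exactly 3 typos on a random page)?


Poisson(λ=11.9): P(X=3) = e^(-λ)×λ^k/k!
= e^(-11.9) × 11.9^3 / 3!
≈ 6.790404807e-06 × 1685.159 / 6 ≈ 0.001907

P(X=3) ≈ 0.001907 ≈ 0.19%


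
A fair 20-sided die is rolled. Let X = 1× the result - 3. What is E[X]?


E[die] = (1+20)/2 = 21/2
E[X] = 1×21/2 - 3 = 15/2

E[X] = 15/2


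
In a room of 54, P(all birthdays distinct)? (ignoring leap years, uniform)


P(all different) = Π(365-i)/365 for i=0..53
= (365/365)×(364/365)×...×(312/365)
= 0.016123

P ≈ 0.0161 ≈ 1.61%


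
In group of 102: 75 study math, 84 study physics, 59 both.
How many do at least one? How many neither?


|A∪B| = 75+84-59 = 100
Neither = 102-100 = 2

At least one: 100; Neither: 2


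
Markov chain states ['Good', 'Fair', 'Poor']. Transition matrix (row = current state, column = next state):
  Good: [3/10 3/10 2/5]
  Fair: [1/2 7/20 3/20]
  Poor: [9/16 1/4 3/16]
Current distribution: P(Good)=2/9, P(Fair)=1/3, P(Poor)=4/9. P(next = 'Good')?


P(next=Good) = Σᵢ P(now=i)×P(i→Good)
= 2/9×3/10 + 1/3×1/2 + 4/9×9/16
= 1/15 + 1/6 + 1/4 = 29/60

P = 29/60 ≈ 0.4833


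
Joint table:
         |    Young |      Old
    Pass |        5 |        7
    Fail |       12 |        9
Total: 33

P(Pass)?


P(Pass) = (5+7)/33 = 12/33 = 4/11

P(Pass) = 4/11 ≈ 36.36%


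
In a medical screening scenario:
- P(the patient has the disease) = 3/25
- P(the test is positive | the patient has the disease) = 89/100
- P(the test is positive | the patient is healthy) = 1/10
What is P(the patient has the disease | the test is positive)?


Using Bayes' theorem:
P(A|B) = P(B|A)·P(A) / P(B)

P(the test is positive) = 89/100 × 3/25 + 1/10 × 22/25
= 267/2500 + 11/125 = 487/2500

P(the patient has the disease|the test is positive) = (267/2500) / (487/2500) = 267/487

P(the patient has the disease|the test is positive) = 267/487 ≈ 54.83%


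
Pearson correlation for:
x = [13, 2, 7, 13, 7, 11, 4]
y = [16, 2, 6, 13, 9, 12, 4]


n=7, Σx=57, Σy=62, Σxy=634, Σx²=577, Σy²=706
r = (7×634 - 57×62)/√((7×577 - 57²)(7×706 - 62²))
= 904/√(790×1098) = 904/√867420 ≈ 904/931.3539 ≈ 0.9706

r ≈ 0.9706


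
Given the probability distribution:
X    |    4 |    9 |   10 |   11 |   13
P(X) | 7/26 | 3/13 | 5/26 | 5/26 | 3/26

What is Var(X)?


E[X] = 113/13
E[X²] = 85
Var(X) = E[X²] - (E[X])² = 85 - 12769/169 = 1596/169

Var(X) = 1596/169 ≈ 9.4438


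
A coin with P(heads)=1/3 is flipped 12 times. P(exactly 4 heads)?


Binomial: P(X=4) = C(12,4)×p^4×(1-p)^8
= 495 × 1/81 × 256/6561 = 14080/59049

P(X=4) = 14080/59049 ≈ 23.84%


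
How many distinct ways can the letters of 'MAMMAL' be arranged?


Letters: 6, freq: {'M': 3, 'A': 2, 'L': 1}
6!/(3!×2!×1!) = 720/12 = 60

60


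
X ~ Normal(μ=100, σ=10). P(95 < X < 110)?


z₁=(95-100)/10=-0.5, z₂=(110-100)/10=1.0
P = Φ(1.0) - Φ(-0.5) = 0.841345 - 0.308538 = 0.532807 ≈ 0.5328

P(95 < X < 110) ≈ 0.5328


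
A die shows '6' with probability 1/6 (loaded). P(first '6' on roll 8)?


Geometric: P(X=8) = (1-p)^(k-1)×p = (5/6)^7×1/6 = 78125/1679616

P(X=8) = 78125/1679616 ≈ 4.65%


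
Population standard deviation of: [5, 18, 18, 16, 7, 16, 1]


Mean = 81/7
  (5-81/7)²=2116/49
  (18-81/7)²=2025/49
  (18-81/7)²=2025/49
  (16-81/7)²=961/49
  (7-81/7)²=1024/49
  (16-81/7)²=961/49
  (1-81/7)²=5476/49
Σ(x-μ)² = 2084/7
σ² = (2084/7)/7 = 2084/49

σ = √(2084/49) ≈ 6.5215


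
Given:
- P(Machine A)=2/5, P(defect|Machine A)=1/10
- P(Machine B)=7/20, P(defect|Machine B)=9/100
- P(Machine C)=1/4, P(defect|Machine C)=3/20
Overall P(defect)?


P(B) = Σ P(B|Aᵢ)×P(Aᵢ)
  1/10×2/5 = 1/25
  9/100×7/20 = 63/2000
  3/20×1/4 = 3/80
Sum = 109/1000

P(defect) = 109/1000 ≈ 10.90%


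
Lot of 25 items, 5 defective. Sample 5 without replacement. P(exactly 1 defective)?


Hypergeometric: C(5,1)×C(20,4)/C(25,5)
= 5×4845/53130 = 1615/3542

P(X=1) = 1615/3542 ≈ 45.60%


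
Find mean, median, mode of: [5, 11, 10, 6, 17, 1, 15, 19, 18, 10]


Sorted: [1, 5, 6, 10, 10, 11, 15, 17, 18, 19]
Mean = 112/10 = 56/5
Median = 21/2
Freq: {5: 1, 11: 1, 10: 2, 6: 1, 17: 1, 1: 1, 15: 1, 19: 1, 18: 1}
Mode: [10]

Mean=56/5, Median=21/2, Mode=10


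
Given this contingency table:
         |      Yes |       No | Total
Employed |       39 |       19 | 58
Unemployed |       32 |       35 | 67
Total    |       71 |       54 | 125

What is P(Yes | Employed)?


P(Yes | Employed) = 39/(39+19) = 39/58

P(Yes|Employed) = 39/58 ≈ 67.24%


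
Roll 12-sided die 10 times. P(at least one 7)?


P(no 7)^10 = (11/12)^10 = 25937424601/61917364224
P(≥1) = 1 - 25937424601/61917364224 = 35979939623/61917364224

P = 35979939623/61917364224 ≈ 58.11%


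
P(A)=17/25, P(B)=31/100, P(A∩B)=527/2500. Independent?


P(A)×P(B) = 527/2500
P(A∩B) = 527/2500
Equal ✓ → Independent

Yes, independent


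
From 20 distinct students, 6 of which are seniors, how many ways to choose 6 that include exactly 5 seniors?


Choose 5 of the 6 seniors and 1 of the other 14 students:
C(6,5)×C(14,1) = 6×14 = 84

84


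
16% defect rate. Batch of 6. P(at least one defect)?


P(all good) = (21/25)^6 = 85766121/244140625
P(≥1 defect) = 158374504/244140625

P = 158374504/244140625 ≈ 64.87%


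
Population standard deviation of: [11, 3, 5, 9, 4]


Mean = 32/5
  (11-32/5)²=529/25
  (3-32/5)²=289/25
  (5-32/5)²=49/25
  (9-32/5)²=169/25
  (4-32/5)²=144/25
Σ(x-μ)² = 236/5
σ² = (236/5)/5 = 236/25

σ = √(236/25) ≈ 3.0725


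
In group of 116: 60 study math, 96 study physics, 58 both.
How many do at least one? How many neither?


|A∪B| = 60+96-58 = 98
Neither = 116-98 = 18

At least one: 98; Neither: 18


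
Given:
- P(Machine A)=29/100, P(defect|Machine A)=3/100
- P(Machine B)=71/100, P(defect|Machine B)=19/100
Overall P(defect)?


P(B) = Σ P(B|Aᵢ)×P(Aᵢ)
  3/100×29/100 = 87/10000
  19/100×71/100 = 1349/10000
Sum = 359/2500

P(defect) = 359/2500 ≈ 14.36%


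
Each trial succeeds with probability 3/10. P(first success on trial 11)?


Geometric: P(X=11) = (1-p)^(k-1)×p = (7/10)^10×3/10 = 847425747/100000000000

P(X=11) = 847425747/100000000000 ≈ 0.85%


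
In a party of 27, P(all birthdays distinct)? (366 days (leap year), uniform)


P(all different) = Π(366-i)/366 for i=0..26
= (366/366)×(365/366)×...×(340/366)
= 0.374173

P ≈ 0.3742 ≈ 37.42%


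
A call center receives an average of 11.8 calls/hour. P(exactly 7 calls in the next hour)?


Poisson(λ=11.8): P(X=7) = e^(-λ)×λ^k/k!
= e^(-11.8) × 11.8^7 / 7!
≈ 7.504557915e-06 × 31854739.0057 / 5040 ≈ 0.047432

P(X=7) ≈ 0.047432 ≈ 4.74%


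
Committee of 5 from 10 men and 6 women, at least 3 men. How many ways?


Count by #men:
  3M,2W: C(10,3)×C(6,2)=1800
  4M,1W: C(10,4)×C(6,1)=1260
  5M,0W: C(10,5)×C(6,0)=252
Total = 3312

3312


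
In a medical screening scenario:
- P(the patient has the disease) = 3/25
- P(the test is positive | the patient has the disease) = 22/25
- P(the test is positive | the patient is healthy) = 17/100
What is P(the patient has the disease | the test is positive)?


Using Bayes' theorem:
P(A|B) = P(B|A)·P(A) / P(B)

P(the test is positive) = 22/25 × 3/25 + 17/100 × 22/25
= 66/625 + 187/1250 = 319/1250

P(the patient has the disease|the test is positive) = (66/625) / (319/1250) = 12/29

P(the patient has the disease|the test is positive) = 12/29 ≈ 41.38%


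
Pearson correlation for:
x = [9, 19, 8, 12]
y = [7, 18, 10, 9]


n=4, Σx=48, Σy=44, Σxy=593, Σx²=650, Σy²=554
r = (4×593 - 48×44)/√((4×650 - 48²)(4×554 - 44²))
= 260/√(296×280) = 260/√82880 ≈ 260/287.8889 ≈ 0.9031

r ≈ 0.9031


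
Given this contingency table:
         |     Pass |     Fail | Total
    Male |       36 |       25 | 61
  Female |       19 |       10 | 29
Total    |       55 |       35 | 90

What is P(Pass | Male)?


P(Pass | Male) = 36/(36+25) = 36/61

P(Pass|Male) = 36/61 ≈ 59.02%


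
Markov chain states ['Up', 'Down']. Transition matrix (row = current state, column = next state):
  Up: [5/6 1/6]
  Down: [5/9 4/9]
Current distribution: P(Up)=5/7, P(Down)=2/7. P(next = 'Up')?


P(next=Up) = Σᵢ P(now=i)×P(i→Up)
= 5/7×5/6 + 2/7×5/9
= 25/42 + 10/63 = 95/126

P = 95/126 ≈ 0.7540


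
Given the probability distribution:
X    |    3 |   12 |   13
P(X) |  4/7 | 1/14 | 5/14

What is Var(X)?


E[X] = 101/14
E[X²] = 1061/14
Var(X) = E[X²] - (E[X])² = 1061/14 - 10201/196 = 4653/196

Var(X) = 4653/196 ≈ 23.7398


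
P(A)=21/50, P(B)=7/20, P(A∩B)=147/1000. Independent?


P(A)×P(B) = 147/1000
P(A∩B) = 147/1000
Equal ✓ → Independent

Yes, independent


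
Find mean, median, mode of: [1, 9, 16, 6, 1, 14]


Sorted: [1, 1, 6, 9, 14, 16]
Mean = 47/6
Median = 15/2
Freq: {1: 2, 9: 1, 16: 1, 6: 1, 14: 1}
Mode: [1]

Mean=47/6, Median=15/2, Mode=1


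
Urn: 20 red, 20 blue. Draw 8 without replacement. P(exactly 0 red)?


Hypergeometric: C(20,0)×C(20,8)/C(40,8)
= 1×125970/76904685 = 2/1221

P(X=0) = 2/1221 ≈ 0.16%


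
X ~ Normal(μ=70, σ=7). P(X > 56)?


z = (56-70)/7 = -2.0
P(X > 56) = 1 - P(Z ≤ -2.0) = 1 - 0.0228 = 0.9772

P(X > 56) ≈ 0.9772


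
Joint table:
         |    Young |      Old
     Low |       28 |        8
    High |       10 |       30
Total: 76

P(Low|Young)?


P(Low|Young) = 28/(28+10) = 28/38 = 14/19

P = 14/19 ≈ 73.68%


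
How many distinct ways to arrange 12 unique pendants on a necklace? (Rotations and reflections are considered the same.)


Free circular arrangements: rotations and reflections both identified.
(n-1)!/2 = 11!/2 = 39916800/2 = 19958400

19958400


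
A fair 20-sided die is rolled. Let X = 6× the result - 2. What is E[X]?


E[die] = (1+20)/2 = 21/2
E[X] = 6×21/2 - 2 = 61

E[X] = 61


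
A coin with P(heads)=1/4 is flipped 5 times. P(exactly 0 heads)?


Binomial: P(X=0) = C(5,0)×p^0×(1-p)^5
= 1 × 1 × 243/1024 = 243/1024

P(X=0) = 243/1024 ≈ 23.73%


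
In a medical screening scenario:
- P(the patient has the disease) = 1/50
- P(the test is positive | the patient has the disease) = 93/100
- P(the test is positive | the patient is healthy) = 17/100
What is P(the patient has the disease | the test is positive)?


Using Bayes' theorem:
P(A|B) = P(B|A)·P(A) / P(B)

P(the test is positive) = 93/100 × 1/50 + 17/100 × 49/50
= 93/5000 + 833/5000 = 463/2500

P(the patient has the disease|the test is positive) = (93/5000) / (463/2500) = 93/926

P(the patient has the disease|the test is positive) = 93/926 ≈ 10.04%


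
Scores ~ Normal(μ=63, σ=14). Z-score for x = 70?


z = (x - μ)/σ = (70 - 63)/14 = 0.5

z = 0.5


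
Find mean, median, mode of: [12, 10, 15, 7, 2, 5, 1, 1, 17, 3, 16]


Sorted: [1, 1, 2, 3, 5, 7, 10, 12, 15, 16, 17]
Mean = 89/11
Median = 7
Freq: {12: 1, 10: 1, 15: 1, 7: 1, 2: 1, 5: 1, 1: 2, 17: 1, 3: 1, 16: 1}
Mode: [1]

Mean=89/11, Median=7, Mode=1


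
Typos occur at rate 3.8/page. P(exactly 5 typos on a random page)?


Poisson(λ=3.8): P(X=5) = e^(-λ)×λ^k/k!
= e^(-3.8) × 3.8^5 / 5!
≈ 0.02237077186 × 792.35168 / 120 ≈ 0.147713

P(X=5) ≈ 0.147713 ≈ 14.77%


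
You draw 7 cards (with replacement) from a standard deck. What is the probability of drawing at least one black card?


P(not a black card) = 26/52 = 1/2
P(none in 7 draws) = (1/2)^7 = 1/128
P(≥1 black card) = 1 - 1/128 = 127/128

P = 127/128 ≈ 99.22%


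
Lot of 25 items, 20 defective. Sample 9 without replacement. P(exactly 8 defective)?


Hypergeometric: C(20,8)×C(5,1)/C(25,9)
= 125970×5/2042975 = 78/253

P(X=8) = 78/253 ≈ 30.83%


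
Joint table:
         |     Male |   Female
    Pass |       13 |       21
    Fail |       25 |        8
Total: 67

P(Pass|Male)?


P(Pass|Male) = 13/(13+25) = 13/38

P = 13/38 ≈ 34.21%


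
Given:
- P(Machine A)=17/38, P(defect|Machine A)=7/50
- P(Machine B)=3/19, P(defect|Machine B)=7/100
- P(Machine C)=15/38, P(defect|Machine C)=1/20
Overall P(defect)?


P(B) = Σ P(B|Aᵢ)×P(Aᵢ)
  7/50×17/38 = 119/1900
  7/100×3/19 = 21/1900
  1/20×15/38 = 3/152
Sum = 71/760

P(defect) = 71/760 ≈ 9.34%


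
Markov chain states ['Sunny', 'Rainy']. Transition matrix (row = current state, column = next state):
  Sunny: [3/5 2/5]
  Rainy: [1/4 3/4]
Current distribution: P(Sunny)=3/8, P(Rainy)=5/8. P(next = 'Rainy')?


P(next=Rainy) = Σᵢ P(now=i)×P(i→Rainy)
= 3/8×2/5 + 5/8×3/4
= 3/20 + 15/32 = 99/160

P = 99/160 ≈ 0.6188


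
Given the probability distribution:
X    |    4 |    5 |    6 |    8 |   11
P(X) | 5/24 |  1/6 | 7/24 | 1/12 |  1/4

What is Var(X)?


E[X] = 41/6
E[X²] = 643/12
Var(X) = E[X²] - (E[X])² = 643/12 - 1681/36 = 62/9

Var(X) = 62/9 ≈ 6.8889


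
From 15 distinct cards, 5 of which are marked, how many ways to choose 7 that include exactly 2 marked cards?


Choose 2 of the 5 marked cards and 5 of the other 10 cards:
C(5,2)×C(10,5) = 10×252 = 2520

2520


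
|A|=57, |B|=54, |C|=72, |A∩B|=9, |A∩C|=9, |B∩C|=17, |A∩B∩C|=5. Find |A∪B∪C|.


|A∪B∪C| = 57+54+72-9-9-17+5 = 153

|A∪B∪C| = 153


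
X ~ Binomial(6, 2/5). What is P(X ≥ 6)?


P(X ≥ 6) = Σ P(X=i) for i=6..6
P(X=6) = 64/15625
Sum = 64/15625

P(X ≥ 6) = 64/15625 ≈ 0.41%


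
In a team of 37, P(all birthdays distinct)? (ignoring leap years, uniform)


P(all different) = Π(365-i)/365 for i=0..36
= (365/365)×(364/365)×...×(329/365)
= 0.151266

P ≈ 0.1513 ≈ 15.13%


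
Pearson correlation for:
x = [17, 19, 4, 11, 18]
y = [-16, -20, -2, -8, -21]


n=5, Σx=69, Σy=-67, Σxy=-1126, Σx²=1111, Σy²=1165
r = (5×(-1126) - 69×(-67))/√((5×1111 - 69²)(5×1165 - (-67)²))
= -1007/√(794×1336) = -1007/√1060784 ≈ -1007/1029.9437 ≈ -0.9777

r ≈ -0.9777


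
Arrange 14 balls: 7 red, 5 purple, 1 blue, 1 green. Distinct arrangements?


14!/(7!×5!×1!×1!) = 144144

144144


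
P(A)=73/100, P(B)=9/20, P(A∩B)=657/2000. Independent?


P(A)×P(B) = 657/2000
P(A∩B) = 657/2000
Equal ✓ → Independent

Yes, independent


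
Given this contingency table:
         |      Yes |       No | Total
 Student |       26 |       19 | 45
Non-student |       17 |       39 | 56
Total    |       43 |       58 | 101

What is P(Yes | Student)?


P(Yes | Student) = 26/(26+19) = 26/45

P(Yes|Student) = 26/45 ≈ 57.78%


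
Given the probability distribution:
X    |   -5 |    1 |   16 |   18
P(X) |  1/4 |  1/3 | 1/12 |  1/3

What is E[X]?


E[X] = Σ x·P(X=x)
= (-5)×(1/4) + (1)×(1/3) + (16)×(1/12) + (18)×(1/3)
= 77/12

E[X] = 77/12


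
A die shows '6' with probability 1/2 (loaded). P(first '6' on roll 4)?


Geometric: P(X=4) = (1-p)^(k-1)×p = (1/2)^3×1/2 = 1/16

P(X=4) = 1/16 ≈ 6.25%


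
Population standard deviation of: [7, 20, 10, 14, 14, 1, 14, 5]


Mean = 85/8
  (7-85/8)²=841/64
  (20-85/8)²=5625/64
  (10-85/8)²=25/64
  (14-85/8)²=729/64
  (14-85/8)²=729/64
  (1-85/8)²=5929/64
  (14-85/8)²=729/64
  (5-85/8)²=2025/64
Σ(x-μ)² = 2079/8
σ² = (2079/8)/8 = 2079/64

σ = √(2079/64) ≈ 5.6995


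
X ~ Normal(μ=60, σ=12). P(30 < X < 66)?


z₁=(30-60)/12=-2.5, z₂=(66-60)/12=0.5
P = Φ(0.5) - Φ(-2.5) = 0.691462 - 0.006210 = 0.685252 ≈ 0.6853

P(30 < X < 66) ≈ 0.6853


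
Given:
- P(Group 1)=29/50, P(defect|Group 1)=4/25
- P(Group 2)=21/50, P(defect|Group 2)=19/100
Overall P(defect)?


P(B) = Σ P(B|Aᵢ)×P(Aᵢ)
  4/25×29/50 = 58/625
  19/100×21/50 = 399/5000
Sum = 863/5000

P(defect) = 863/5000 ≈ 17.26%


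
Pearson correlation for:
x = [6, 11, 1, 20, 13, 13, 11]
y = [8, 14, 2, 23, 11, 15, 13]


n=7, Σx=75, Σy=86, Σxy=1145, Σx²=1017, Σy²=1308
r = (7×1145 - 75×86)/√((7×1017 - 75²)(7×1308 - 86²))
= 1565/√(1494×1760) = 1565/√2629440 ≈ 1565/1621.5548 ≈ 0.9651

r ≈ 0.9651


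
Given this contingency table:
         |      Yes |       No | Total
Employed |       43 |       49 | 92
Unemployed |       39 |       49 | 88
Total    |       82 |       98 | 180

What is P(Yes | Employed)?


P(Yes | Employed) = 43/(43+49) = 43/92

P(Yes|Employed) = 43/92 ≈ 46.74%


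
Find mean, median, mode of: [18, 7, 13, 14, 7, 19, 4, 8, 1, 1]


Sorted: [1, 1, 4, 7, 7, 8, 13, 14, 18, 19]
Mean = 92/10 = 46/5
Median = 15/2
Freq: {18: 1, 7: 2, 13: 1, 14: 1, 19: 1, 4: 1, 8: 1, 1: 2}
Mode: [1, 7]

Mean=46/5, Median=15/2, Mode=[1, 7]


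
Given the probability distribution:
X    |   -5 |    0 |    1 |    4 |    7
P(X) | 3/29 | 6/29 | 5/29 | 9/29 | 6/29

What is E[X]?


E[X] = Σ x·P(X=x)
= (-5)×(3/29) + (0)×(6/29) + (1)×(5/29) + (4)×(9/29) + (7)×(6/29)
= 68/29

E[X] = 68/29


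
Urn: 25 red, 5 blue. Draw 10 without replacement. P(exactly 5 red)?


Hypergeometric: C(25,5)×C(5,5)/C(30,10)
= 53130×1/30045015 = 2/1131

P(X=5) = 2/1131 ≈ 0.18%


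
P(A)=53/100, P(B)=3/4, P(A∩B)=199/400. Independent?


P(A)×P(B) = 159/400
P(A∩B) = 199/400
Not equal → NOT independent

No, not independent


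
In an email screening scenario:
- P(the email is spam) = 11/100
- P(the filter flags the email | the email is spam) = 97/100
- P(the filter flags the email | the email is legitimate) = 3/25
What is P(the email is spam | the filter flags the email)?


Using Bayes' theorem:
P(A|B) = P(B|A)·P(A) / P(B)

P(the filter flags the email) = 97/100 × 11/100 + 3/25 × 89/100
= 1067/10000 + 267/2500 = 427/2000

P(the email is spam|the filter flags the email) = (1067/10000) / (427/2000) = 1067/2135

P(the email is spam|the filter flags the email) = 1067/2135 ≈ 49.98%
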